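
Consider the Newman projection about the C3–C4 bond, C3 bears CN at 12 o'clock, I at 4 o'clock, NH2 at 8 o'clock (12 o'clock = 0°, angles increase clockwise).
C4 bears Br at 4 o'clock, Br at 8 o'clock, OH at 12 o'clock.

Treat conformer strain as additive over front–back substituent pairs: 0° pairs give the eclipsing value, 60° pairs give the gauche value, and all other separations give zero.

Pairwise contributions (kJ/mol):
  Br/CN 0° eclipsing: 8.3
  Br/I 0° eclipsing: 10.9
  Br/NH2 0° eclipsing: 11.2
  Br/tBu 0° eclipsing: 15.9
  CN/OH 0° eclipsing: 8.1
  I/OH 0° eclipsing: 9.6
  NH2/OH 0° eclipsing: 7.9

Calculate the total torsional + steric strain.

This conformer (eclipsed): CN(0°)/OH(0°) eclipsed 8.1; I(120°)/Br(120°) eclipsed 10.9; NH2(240°)/Br(240°) eclipsed 11.2 → 30.2 kJ/mol.

30.2 kJ/mol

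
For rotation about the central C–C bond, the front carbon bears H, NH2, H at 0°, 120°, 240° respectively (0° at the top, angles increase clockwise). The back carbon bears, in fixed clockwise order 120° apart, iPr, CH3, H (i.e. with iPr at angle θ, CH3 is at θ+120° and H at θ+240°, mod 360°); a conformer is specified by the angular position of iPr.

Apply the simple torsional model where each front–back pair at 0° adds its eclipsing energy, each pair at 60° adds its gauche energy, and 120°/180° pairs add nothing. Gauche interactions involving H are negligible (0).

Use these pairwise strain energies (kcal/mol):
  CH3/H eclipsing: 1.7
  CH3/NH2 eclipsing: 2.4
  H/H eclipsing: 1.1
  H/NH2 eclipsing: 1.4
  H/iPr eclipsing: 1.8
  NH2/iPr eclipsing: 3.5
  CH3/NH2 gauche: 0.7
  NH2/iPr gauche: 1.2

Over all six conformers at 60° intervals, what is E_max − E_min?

iPr at 0° (eclipsed): H(0°)/iPr(0°) eclipsed 1.8; NH2(120°)/CH3(120°) eclipsed 2.4; H(240°)/H(240°) eclipsed 1.1 → 5.3 kcal/mol.
iPr at 60° (staggered): NH2(120°)/iPr(60°) gauche 1.2; NH2(120°)/CH3(180°) gauche 0.7 → 1.9 kcal/mol.
iPr at 120° (eclipsed): H(0°)/H(0°) eclipsed 1.1; NH2(120°)/iPr(120°) eclipsed 3.5; H(240°)/CH3(240°) eclipsed 1.7 → 6.3 kcal/mol.
iPr at 180° (staggered): NH2(120°)/iPr(180°) gauche 1.2 → 1.2 kcal/mol.
iPr at 240° (eclipsed): H(0°)/CH3(0°) eclipsed 1.7; NH2(120°)/H(120°) eclipsed 1.4; H(240°)/iPr(240°) eclipsed 1.8 → 4.9 kcal/mol.
iPr at 300° (staggered): NH2(120°)/CH3(60°) gauche 0.7 → 0.7 kcal/mol.
Max at 120° (6.3 kcal/mol), min at 300° (0.7 kcal/mol); barrier = 5.6 kcal/mol.

5.6 kcal/mol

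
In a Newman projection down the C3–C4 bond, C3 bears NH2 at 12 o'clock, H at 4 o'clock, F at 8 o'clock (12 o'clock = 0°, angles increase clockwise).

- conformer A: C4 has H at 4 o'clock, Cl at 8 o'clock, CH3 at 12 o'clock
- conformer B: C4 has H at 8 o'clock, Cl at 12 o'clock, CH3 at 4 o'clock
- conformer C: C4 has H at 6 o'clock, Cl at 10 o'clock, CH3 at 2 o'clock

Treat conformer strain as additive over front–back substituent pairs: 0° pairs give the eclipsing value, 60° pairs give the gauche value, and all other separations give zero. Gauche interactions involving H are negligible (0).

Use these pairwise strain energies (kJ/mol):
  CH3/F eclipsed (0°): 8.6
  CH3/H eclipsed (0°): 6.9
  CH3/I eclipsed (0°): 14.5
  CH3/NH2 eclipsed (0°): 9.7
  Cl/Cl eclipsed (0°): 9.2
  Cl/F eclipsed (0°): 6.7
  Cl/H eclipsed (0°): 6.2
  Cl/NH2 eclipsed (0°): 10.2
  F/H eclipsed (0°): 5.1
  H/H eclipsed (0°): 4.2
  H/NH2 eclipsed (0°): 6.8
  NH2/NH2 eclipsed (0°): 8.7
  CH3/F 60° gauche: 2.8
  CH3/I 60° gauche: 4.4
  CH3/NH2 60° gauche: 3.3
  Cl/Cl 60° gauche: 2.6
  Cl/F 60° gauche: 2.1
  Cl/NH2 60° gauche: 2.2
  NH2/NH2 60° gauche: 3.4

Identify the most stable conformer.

C

A (eclipsed): NH2–CH3 eclipsed, H–H eclipsed, F–Cl eclipsed; 9.7 + 4.2 + 6.7 = 20.6 kJ/mol.
B (eclipsed): NH2–Cl eclipsed, H–CH3 eclipsed, F–H eclipsed; 10.2 + 6.9 + 5.1 = 22.2 kJ/mol.
C (staggered): NH2–Cl gauche, NH2–CH3 gauche, F–Cl gauche; 2.2 + 3.3 + 2.1 = 7.6 kJ/mol.
C has the lowest total (7.6 kJ/mol).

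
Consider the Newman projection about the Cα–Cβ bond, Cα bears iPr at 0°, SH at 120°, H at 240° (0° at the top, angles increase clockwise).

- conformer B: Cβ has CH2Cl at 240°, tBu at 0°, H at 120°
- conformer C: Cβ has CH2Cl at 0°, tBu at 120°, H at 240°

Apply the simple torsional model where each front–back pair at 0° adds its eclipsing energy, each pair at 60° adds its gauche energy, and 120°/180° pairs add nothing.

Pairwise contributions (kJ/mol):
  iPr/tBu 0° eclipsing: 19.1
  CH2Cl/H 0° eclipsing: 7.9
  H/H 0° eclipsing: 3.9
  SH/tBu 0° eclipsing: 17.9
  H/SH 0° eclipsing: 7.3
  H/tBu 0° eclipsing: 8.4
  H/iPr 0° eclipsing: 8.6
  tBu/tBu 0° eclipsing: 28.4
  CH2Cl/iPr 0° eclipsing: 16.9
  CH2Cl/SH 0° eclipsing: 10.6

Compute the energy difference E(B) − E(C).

B (eclipsed): iPr–tBu eclipsed, SH–H eclipsed, H–CH2Cl eclipsed; 19.1 + 7.3 + 7.9 = 34.3 kJ/mol.
C (eclipsed): iPr–CH2Cl eclipsed, SH–tBu eclipsed, H–H eclipsed; 16.9 + 17.9 + 3.9 = 38.7 kJ/mol.
E(B) − E(C) = 34.3 − 38.7 = -4.4 kJ/mol.

-4.4 kJ/mol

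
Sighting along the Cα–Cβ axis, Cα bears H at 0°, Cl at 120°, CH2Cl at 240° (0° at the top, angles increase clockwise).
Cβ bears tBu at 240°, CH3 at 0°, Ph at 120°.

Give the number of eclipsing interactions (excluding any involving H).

2

Non-H eclipsing pairs: Cl(120°)/Ph(120°); CH2Cl(240°)/tBu(240°) — 2 interactions.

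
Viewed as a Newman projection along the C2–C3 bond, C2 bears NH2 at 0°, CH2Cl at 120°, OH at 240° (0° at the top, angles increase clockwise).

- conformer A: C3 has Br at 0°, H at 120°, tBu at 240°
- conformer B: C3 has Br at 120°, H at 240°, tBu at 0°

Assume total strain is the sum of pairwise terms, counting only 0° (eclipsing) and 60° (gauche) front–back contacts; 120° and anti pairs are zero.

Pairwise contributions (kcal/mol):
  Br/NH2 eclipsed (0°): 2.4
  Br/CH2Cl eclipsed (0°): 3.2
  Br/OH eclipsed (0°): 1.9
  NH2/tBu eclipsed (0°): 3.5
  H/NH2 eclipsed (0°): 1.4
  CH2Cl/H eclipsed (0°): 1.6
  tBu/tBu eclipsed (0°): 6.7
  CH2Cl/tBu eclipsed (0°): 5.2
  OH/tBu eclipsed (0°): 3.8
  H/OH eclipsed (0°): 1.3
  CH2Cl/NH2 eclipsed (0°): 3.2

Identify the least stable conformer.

B

A (eclipsed): NH2–Br eclipsed, CH2Cl–H eclipsed, OH–tBu eclipsed; 2.4 + 1.6 + 3.8 = 7.8 kcal/mol.
B (eclipsed): NH2–tBu eclipsed, CH2Cl–Br eclipsed, OH–H eclipsed; 3.5 + 3.2 + 1.3 = 8.0 kcal/mol.
B has the highest total (8.0 kcal/mol).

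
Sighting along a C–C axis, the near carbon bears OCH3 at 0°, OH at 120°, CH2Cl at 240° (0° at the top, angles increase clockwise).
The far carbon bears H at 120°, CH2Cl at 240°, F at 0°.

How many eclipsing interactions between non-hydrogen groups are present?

2

Non-H eclipsing pairs: OCH3(0°)/F(0°); CH2Cl(240°)/CH2Cl(240°) — 2 interactions.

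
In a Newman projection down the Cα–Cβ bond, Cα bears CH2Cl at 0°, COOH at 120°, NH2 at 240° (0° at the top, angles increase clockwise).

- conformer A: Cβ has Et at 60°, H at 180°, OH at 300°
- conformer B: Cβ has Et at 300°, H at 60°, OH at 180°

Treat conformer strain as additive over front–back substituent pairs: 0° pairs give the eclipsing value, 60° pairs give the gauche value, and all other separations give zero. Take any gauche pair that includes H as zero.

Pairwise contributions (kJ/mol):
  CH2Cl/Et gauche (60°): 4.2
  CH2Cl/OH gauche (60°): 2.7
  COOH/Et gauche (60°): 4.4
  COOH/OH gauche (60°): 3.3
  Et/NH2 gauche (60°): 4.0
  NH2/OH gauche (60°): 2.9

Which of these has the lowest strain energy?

A

A (staggered): CH2Cl(0°)/Et(60°) gauche 4.2; CH2Cl(0°)/OH(300°) gauche 2.7; COOH(120°)/Et(60°) gauche 4.4; NH2(240°)/OH(300°) gauche 2.9 → 14.2 kJ/mol.
B (staggered): CH2Cl(0°)/Et(300°) gauche 4.2; COOH(120°)/OH(180°) gauche 3.3; NH2(240°)/Et(300°) gauche 4.0; NH2(240°)/OH(180°) gauche 2.9 → 14.4 kJ/mol.
A has the lowest total (14.2 kJ/mol).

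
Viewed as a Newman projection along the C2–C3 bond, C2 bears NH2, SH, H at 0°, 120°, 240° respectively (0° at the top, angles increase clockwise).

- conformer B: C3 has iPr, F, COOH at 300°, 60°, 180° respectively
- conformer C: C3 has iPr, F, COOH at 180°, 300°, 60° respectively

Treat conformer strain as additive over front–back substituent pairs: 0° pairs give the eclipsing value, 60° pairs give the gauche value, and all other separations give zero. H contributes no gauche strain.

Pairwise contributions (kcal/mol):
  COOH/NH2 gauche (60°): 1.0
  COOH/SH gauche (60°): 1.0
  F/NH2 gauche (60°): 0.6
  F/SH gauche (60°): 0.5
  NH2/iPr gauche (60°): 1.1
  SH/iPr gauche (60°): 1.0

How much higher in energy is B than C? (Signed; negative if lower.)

-0.4 kcal/mol

B is staggered. NH2 at 0° is gauche with iPr at 300° (1.1); NH2 at 0° is gauche with F at 60° (0.6); SH at 120° is gauche with F at 60° (0.5); SH at 120° is gauche with COOH at 180° (1.0). Total 3.2 kcal/mol.
C is staggered. NH2 at 0° is gauche with F at 300° (0.6); NH2 at 0° is gauche with COOH at 60° (1.0); SH at 120° is gauche with iPr at 180° (1.0); SH at 120° is gauche with COOH at 60° (1.0). Total 3.6 kcal/mol.
E(B) − E(C) = 3.2 − 3.6 = -0.4 kcal/mol.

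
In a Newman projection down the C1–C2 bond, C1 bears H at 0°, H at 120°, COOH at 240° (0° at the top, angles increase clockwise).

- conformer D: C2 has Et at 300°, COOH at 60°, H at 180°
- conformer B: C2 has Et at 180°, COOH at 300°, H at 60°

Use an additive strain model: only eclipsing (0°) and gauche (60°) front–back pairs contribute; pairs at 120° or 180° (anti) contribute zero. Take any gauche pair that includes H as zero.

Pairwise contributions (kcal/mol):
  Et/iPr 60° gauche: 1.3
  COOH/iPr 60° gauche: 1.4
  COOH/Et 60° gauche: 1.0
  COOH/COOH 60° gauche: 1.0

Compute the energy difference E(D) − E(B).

D (staggered): COOH(240°)/Et(300°) gauche 1.0 → 1.0 kcal/mol.
B (staggered): COOH(240°)/Et(180°) gauche 1.0; COOH(240°)/COOH(300°) gauche 1.0 → 2.0 kcal/mol.
E(D) − E(B) = 1.0 − 2.0 = -1.0 kcal/mol.

-1.0 kcal/mol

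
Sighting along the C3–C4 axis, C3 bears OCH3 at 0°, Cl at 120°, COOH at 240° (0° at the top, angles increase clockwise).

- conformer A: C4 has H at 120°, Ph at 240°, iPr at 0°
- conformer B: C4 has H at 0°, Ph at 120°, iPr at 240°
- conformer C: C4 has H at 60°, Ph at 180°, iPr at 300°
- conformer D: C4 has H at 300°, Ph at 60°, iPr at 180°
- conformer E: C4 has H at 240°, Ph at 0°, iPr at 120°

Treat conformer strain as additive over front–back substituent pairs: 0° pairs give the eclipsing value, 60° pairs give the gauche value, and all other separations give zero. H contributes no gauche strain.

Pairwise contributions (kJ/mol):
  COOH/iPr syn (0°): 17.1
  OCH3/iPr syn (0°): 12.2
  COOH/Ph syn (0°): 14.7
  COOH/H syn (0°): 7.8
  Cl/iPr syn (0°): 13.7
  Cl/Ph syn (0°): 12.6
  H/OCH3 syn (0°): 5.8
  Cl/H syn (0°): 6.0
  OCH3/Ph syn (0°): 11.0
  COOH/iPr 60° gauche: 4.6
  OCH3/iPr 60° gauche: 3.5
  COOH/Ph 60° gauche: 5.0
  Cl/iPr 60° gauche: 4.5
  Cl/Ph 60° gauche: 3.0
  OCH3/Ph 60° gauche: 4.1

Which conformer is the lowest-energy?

C

A is eclipsed. OCH3 at 0° is eclipsed with iPr at 0° (12.2); Cl at 120° is eclipsed with H at 120° (6.0); COOH at 240° is eclipsed with Ph at 240° (14.7). Total 32.9 kJ/mol.
B is eclipsed. OCH3 at 0° is eclipsed with H at 0° (5.8); Cl at 120° is eclipsed with Ph at 120° (12.6); COOH at 240° is eclipsed with iPr at 240° (17.1). Total 35.5 kJ/mol.
C is staggered. OCH3 at 0° is gauche with iPr at 300° (3.5); Cl at 120° is gauche with Ph at 180° (3.0); COOH at 240° is gauche with Ph at 180° (5.0); COOH at 240° is gauche with iPr at 300° (4.6). Total 16.1 kJ/mol.
D is staggered. OCH3 at 0° is gauche with Ph at 60° (4.1); Cl at 120° is gauche with Ph at 60° (3.0); Cl at 120° is gauche with iPr at 180° (4.5); COOH at 240° is gauche with iPr at 180° (4.6). Total 16.2 kJ/mol.
E is eclipsed. OCH3 at 0° is eclipsed with Ph at 0° (11.0); Cl at 120° is eclipsed with iPr at 120° (13.7); COOH at 240° is eclipsed with H at 240° (7.8). Total 32.5 kJ/mol.
C has the lowest total (16.1 kJ/mol).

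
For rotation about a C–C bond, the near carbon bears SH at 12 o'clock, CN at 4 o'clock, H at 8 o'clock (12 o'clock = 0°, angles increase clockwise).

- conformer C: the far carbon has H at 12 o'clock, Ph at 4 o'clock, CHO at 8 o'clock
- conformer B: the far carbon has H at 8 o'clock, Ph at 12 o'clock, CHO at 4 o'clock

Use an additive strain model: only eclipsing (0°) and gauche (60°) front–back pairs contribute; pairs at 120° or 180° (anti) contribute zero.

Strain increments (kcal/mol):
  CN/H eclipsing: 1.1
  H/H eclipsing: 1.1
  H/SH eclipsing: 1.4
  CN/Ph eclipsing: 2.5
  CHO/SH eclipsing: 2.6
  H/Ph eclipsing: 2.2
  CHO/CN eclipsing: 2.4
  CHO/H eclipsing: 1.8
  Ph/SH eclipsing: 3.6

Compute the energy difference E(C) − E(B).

C (eclipsed): SH(0°)/H(0°) eclipsed 1.4; CN(120°)/Ph(120°) eclipsed 2.5; H(240°)/CHO(240°) eclipsed 1.8 → 5.7 kcal/mol.
B (eclipsed): SH(0°)/Ph(0°) eclipsed 3.6; CN(120°)/CHO(120°) eclipsed 2.4; H(240°)/H(240°) eclipsed 1.1 → 7.1 kcal/mol.
E(C) − E(B) = 5.7 − 7.1 = -1.4 kcal/mol.

-1.4 kcal/mol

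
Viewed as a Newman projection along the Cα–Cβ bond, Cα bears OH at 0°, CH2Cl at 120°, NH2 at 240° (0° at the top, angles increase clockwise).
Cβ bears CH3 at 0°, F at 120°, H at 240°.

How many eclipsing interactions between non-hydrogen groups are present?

Non-H eclipsing pairs: OH(0°)/CH3(0°); CH2Cl(120°)/F(120°) — 2 interactions.

2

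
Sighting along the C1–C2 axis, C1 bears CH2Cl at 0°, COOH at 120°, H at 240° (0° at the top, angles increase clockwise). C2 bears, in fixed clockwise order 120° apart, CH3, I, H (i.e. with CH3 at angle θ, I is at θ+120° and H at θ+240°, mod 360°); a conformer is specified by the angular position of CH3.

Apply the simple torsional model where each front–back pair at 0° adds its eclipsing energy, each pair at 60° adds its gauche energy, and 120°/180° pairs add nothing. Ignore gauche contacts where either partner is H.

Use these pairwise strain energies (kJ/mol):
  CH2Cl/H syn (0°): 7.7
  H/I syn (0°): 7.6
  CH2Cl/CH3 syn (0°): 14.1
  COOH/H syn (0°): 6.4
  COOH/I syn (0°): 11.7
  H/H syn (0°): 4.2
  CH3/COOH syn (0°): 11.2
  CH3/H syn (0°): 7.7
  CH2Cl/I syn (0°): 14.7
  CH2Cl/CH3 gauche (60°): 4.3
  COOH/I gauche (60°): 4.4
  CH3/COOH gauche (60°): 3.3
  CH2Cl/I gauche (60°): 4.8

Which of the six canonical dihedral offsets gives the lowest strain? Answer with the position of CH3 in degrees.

180°

CH3 at 0° (eclipsed): CH2Cl(0°)/CH3(0°) eclipsed 14.1; COOH(120°)/I(120°) eclipsed 11.7; H(240°)/H(240°) eclipsed 4.2 → 30.0 kJ/mol.
CH3 at 60° (staggered): CH2Cl(0°)/CH3(60°) gauche 4.3; COOH(120°)/CH3(60°) gauche 3.3; COOH(120°)/I(180°) gauche 4.4 → 12.0 kJ/mol.
CH3 at 120° (eclipsed): CH2Cl(0°)/H(0°) eclipsed 7.7; COOH(120°)/CH3(120°) eclipsed 11.2; H(240°)/I(240°) eclipsed 7.6 → 26.5 kJ/mol.
CH3 at 180° (staggered): CH2Cl(0°)/I(300°) gauche 4.8; COOH(120°)/CH3(180°) gauche 3.3 → 8.1 kJ/mol.
CH3 at 240° (eclipsed): CH2Cl(0°)/I(0°) eclipsed 14.7; COOH(120°)/H(120°) eclipsed 6.4; H(240°)/CH3(240°) eclipsed 7.7 → 28.8 kJ/mol.
CH3 at 300° (staggered): CH2Cl(0°)/CH3(300°) gauche 4.3; CH2Cl(0°)/I(60°) gauche 4.8; COOH(120°)/I(60°) gauche 4.4 → 13.5 kJ/mol.
The minimum (8.1 kJ/mol) occurs with CH3 at 180°.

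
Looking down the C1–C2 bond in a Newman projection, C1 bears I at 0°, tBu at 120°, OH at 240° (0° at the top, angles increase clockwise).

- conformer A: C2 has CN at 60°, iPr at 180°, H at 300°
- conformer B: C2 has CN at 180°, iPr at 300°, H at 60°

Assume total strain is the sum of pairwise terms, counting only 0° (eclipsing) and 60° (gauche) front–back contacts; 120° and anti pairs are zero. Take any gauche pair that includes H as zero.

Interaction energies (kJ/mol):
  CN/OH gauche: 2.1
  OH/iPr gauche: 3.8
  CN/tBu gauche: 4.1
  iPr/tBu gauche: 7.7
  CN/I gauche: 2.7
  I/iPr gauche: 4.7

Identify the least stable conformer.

A is staggered. I at 0° is gauche with CN at 60° (2.7); tBu at 120° is gauche with CN at 60° (4.1); tBu at 120° is gauche with iPr at 180° (7.7); OH at 240° is gauche with iPr at 180° (3.8). Total 18.3 kJ/mol.
B is staggered. I at 0° is gauche with iPr at 300° (4.7); tBu at 120° is gauche with CN at 180° (4.1); OH at 240° is gauche with CN at 180° (2.1); OH at 240° is gauche with iPr at 300° (3.8). Total 14.7 kJ/mol.
A has the highest total (18.3 kJ/mol).

A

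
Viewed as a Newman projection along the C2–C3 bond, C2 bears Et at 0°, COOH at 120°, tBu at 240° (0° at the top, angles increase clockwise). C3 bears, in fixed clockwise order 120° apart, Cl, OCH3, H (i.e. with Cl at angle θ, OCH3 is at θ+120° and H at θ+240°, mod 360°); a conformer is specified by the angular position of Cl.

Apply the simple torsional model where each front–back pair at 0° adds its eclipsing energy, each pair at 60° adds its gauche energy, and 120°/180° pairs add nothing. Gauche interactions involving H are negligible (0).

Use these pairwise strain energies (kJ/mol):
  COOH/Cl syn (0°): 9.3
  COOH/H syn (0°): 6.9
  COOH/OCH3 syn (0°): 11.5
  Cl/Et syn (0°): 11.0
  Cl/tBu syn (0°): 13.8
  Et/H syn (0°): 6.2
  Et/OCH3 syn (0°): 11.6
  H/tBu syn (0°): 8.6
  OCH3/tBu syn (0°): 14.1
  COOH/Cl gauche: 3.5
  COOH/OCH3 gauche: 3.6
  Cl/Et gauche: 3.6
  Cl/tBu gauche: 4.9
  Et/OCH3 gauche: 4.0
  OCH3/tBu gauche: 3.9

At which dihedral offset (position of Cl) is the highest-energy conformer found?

240°

Cl at 0° (eclipsed): Et(0°)/Cl(0°) eclipsed 11.0; COOH(120°)/OCH3(120°) eclipsed 11.5; tBu(240°)/H(240°) eclipsed 8.6 → 31.1 kJ/mol.
Cl at 60° (staggered): Et(0°)/Cl(60°) gauche 3.6; COOH(120°)/Cl(60°) gauche 3.5; COOH(120°)/OCH3(180°) gauche 3.6; tBu(240°)/OCH3(180°) gauche 3.9 → 14.6 kJ/mol.
Cl at 120° (eclipsed): Et(0°)/H(0°) eclipsed 6.2; COOH(120°)/Cl(120°) eclipsed 9.3; tBu(240°)/OCH3(240°) eclipsed 14.1 → 29.6 kJ/mol.
Cl at 180° (staggered): Et(0°)/OCH3(300°) gauche 4.0; COOH(120°)/Cl(180°) gauche 3.5; tBu(240°)/Cl(180°) gauche 4.9; tBu(240°)/OCH3(300°) gauche 3.9 → 16.3 kJ/mol.
Cl at 240° (eclipsed): Et(0°)/OCH3(0°) eclipsed 11.6; COOH(120°)/H(120°) eclipsed 6.9; tBu(240°)/Cl(240°) eclipsed 13.8 → 32.3 kJ/mol.
Cl at 300° (staggered): Et(0°)/Cl(300°) gauche 3.6; Et(0°)/OCH3(60°) gauche 4.0; COOH(120°)/OCH3(60°) gauche 3.6; tBu(240°)/Cl(300°) gauche 4.9 → 16.1 kJ/mol.
The maximum (32.3 kJ/mol) occurs with Cl at 240°.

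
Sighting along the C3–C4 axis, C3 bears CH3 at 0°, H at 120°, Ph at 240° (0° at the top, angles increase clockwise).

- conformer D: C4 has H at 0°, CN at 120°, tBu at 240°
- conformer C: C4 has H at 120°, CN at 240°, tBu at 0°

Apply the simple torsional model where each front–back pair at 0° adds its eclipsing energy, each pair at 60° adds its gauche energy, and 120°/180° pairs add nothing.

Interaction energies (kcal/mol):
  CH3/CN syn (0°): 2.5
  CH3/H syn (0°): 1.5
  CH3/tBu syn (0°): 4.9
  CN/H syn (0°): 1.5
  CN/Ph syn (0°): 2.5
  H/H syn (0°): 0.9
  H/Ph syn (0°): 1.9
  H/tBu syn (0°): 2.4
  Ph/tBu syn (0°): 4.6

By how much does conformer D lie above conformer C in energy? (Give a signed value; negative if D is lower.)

D (eclipsed): CH3–H eclipsed, H–CN eclipsed, Ph–tBu eclipsed; 1.5 + 1.5 + 4.6 = 7.6 kcal/mol.
C (eclipsed): CH3–tBu eclipsed, H–H eclipsed, Ph–CN eclipsed; 4.9 + 0.9 + 2.5 = 8.3 kcal/mol.
E(D) − E(C) = 7.6 − 8.3 = -0.7 kcal/mol.

-0.7 kcal/mol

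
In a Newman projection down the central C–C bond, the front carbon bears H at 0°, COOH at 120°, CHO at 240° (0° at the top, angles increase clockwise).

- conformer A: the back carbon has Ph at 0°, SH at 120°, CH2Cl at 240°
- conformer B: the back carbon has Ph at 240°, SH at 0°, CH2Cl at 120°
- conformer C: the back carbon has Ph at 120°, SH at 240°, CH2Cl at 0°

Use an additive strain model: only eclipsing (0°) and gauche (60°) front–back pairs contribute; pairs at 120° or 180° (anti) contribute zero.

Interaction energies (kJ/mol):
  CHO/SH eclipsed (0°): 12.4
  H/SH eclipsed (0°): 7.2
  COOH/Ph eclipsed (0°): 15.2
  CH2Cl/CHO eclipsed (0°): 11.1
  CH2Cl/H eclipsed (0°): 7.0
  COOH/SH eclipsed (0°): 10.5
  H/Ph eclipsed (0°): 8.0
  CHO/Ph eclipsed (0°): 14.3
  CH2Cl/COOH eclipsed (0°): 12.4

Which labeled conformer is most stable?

A is eclipsed. H at 0° is eclipsed with Ph at 0° (8.0); COOH at 120° is eclipsed with SH at 120° (10.5); CHO at 240° is eclipsed with CH2Cl at 240° (11.1). Total 29.6 kJ/mol.
B is eclipsed. H at 0° is eclipsed with SH at 0° (7.2); COOH at 120° is eclipsed with CH2Cl at 120° (12.4); CHO at 240° is eclipsed with Ph at 240° (14.3). Total 33.9 kJ/mol.
C is eclipsed. H at 0° is eclipsed with CH2Cl at 0° (7.0); COOH at 120° is eclipsed with Ph at 120° (15.2); CHO at 240° is eclipsed with SH at 240° (12.4). Total 34.6 kJ/mol.
A has the lowest total (29.6 kJ/mol).

A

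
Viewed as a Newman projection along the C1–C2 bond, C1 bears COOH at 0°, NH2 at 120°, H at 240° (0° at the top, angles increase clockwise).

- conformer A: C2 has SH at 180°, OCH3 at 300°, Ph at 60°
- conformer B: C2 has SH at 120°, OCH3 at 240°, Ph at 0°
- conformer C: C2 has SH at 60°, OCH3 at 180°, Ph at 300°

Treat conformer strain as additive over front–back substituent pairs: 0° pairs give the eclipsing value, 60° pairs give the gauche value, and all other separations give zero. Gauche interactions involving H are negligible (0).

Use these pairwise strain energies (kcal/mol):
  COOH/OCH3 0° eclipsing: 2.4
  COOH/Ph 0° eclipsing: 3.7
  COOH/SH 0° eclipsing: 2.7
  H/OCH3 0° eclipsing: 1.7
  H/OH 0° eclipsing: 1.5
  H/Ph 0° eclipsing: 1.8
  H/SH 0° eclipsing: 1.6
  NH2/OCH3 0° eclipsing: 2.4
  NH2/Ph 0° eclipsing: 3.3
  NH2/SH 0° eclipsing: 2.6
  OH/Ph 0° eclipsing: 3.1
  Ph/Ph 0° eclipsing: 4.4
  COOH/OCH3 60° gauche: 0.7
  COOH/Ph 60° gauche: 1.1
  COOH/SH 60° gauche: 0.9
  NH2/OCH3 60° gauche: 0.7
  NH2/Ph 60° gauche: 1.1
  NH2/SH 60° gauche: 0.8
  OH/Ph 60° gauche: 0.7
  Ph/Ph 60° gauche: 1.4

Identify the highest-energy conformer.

B

A (staggered): COOH–OCH3 gauche, COOH–Ph gauche, NH2–SH gauche, NH2–Ph gauche; 0.7 + 1.1 + 0.8 + 1.1 = 3.7 kcal/mol.
B (eclipsed): COOH–Ph eclipsed, NH2–SH eclipsed, H–OCH3 eclipsed; 3.7 + 2.6 + 1.7 = 8.0 kcal/mol.
C (staggered): COOH–SH gauche, COOH–Ph gauche, NH2–SH gauche, NH2–OCH3 gauche; 0.9 + 1.1 + 0.8 + 0.7 = 3.5 kcal/mol.
B has the highest total (8.0 kcal/mol).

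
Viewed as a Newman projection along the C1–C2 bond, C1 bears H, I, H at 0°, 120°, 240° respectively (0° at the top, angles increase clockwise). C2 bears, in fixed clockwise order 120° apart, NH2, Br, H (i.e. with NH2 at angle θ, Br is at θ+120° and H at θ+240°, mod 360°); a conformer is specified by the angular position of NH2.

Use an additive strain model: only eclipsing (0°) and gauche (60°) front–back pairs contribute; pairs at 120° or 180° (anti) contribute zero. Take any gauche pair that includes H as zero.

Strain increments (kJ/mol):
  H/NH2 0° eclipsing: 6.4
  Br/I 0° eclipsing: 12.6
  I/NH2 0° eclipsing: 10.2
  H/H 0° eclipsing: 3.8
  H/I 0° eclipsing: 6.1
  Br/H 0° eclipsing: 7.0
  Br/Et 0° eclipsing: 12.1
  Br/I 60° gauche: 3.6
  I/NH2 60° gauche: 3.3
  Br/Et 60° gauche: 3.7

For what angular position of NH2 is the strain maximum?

0°

NH2 at 0° (eclipsed): H(0°)/NH2(0°) eclipsed 6.4; I(120°)/Br(120°) eclipsed 12.6; H(240°)/H(240°) eclipsed 3.8 → 22.8 kJ/mol.
NH2 at 60° (staggered): I(120°)/NH2(60°) gauche 3.3; I(120°)/Br(180°) gauche 3.6 → 6.9 kJ/mol.
NH2 at 120° (eclipsed): H(0°)/H(0°) eclipsed 3.8; I(120°)/NH2(120°) eclipsed 10.2; H(240°)/Br(240°) eclipsed 7.0 → 21.0 kJ/mol.
NH2 at 180° (staggered): I(120°)/NH2(180°) gauche 3.3 → 3.3 kJ/mol.
NH2 at 240° (eclipsed): H(0°)/Br(0°) eclipsed 7.0; I(120°)/H(120°) eclipsed 6.1; H(240°)/NH2(240°) eclipsed 6.4 → 19.5 kJ/mol.
NH2 at 300° (staggered): I(120°)/Br(60°) gauche 3.6 → 3.6 kJ/mol.
The maximum (22.8 kJ/mol) occurs with NH2 at 0°.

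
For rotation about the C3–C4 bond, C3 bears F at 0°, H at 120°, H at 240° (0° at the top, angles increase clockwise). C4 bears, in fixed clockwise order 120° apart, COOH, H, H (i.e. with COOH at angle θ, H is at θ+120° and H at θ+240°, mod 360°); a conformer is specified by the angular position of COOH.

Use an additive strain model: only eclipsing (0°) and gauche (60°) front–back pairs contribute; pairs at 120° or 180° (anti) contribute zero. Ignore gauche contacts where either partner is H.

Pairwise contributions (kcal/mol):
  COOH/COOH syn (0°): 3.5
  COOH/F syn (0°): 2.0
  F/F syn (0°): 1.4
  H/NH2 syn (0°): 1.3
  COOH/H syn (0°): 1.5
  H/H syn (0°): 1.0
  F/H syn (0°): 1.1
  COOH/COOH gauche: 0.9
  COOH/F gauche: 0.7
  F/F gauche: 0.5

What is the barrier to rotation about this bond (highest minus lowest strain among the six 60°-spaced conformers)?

COOH at 0° (eclipsed): F–COOH eclipsed, H–H eclipsed, H–H eclipsed; 2.0 + 1.0 + 1.0 = 4.0 kcal/mol.
COOH at 60° (staggered): F–COOH gauche; 0.7 = 0.7 kcal/mol.
COOH at 120° (eclipsed): F–H eclipsed, H–COOH eclipsed, H–H eclipsed; 1.1 + 1.5 + 1.0 = 3.6 kcal/mol.
COOH at 180° (staggered): no non-H gauche contacts → 0.0 kcal/mol.
COOH at 240° (eclipsed): F–H eclipsed, H–H eclipsed, H–COOH eclipsed; 1.1 + 1.0 + 1.5 = 3.6 kcal/mol.
COOH at 300° (staggered): F–COOH gauche; 0.7 = 0.7 kcal/mol.
Max at 0° (4.0 kcal/mol), min at 180° (0.0 kcal/mol); barrier = 4.0 kcal/mol.

4.0 kcal/mol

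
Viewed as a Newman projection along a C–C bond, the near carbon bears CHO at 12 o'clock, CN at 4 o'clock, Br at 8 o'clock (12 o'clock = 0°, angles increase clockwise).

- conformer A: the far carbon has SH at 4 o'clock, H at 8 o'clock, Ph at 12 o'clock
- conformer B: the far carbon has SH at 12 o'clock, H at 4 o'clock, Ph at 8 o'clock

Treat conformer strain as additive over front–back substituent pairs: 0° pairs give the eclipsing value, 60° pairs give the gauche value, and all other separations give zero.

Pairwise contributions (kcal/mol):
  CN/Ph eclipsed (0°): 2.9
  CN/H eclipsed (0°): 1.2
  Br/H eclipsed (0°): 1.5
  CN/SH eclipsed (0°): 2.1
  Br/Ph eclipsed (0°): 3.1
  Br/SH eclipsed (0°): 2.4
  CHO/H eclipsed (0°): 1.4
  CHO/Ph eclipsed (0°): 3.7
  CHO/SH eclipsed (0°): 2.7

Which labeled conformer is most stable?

B

A is eclipsed. CHO at 0° is eclipsed with Ph at 0° (3.7); CN at 120° is eclipsed with SH at 120° (2.1); Br at 240° is eclipsed with H at 240° (1.5). Total 7.3 kcal/mol.
B is eclipsed. CHO at 0° is eclipsed with SH at 0° (2.7); CN at 120° is eclipsed with H at 120° (1.2); Br at 240° is eclipsed with Ph at 240° (3.1). Total 7.0 kcal/mol.
B has the lowest total (7.0 kcal/mol).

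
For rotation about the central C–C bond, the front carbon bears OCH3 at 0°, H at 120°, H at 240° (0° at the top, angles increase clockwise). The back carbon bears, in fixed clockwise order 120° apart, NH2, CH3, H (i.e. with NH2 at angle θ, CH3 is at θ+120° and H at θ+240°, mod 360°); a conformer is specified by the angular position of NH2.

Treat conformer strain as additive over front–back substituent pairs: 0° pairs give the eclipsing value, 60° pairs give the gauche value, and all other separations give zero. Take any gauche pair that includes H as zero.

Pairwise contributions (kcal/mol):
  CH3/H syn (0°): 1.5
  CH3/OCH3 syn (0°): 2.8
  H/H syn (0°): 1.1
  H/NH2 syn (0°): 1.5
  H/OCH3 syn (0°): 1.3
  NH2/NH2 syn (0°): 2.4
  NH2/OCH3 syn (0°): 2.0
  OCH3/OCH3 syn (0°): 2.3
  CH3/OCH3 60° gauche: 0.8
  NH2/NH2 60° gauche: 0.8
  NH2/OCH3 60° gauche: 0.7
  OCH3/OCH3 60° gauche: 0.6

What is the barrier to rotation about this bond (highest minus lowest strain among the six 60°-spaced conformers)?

NH2 at 0° (eclipsed): OCH3–NH2 eclipsed, H–CH3 eclipsed, H–H eclipsed; 2.0 + 1.5 + 1.1 = 4.6 kcal/mol.
NH2 at 60° (staggered): OCH3–NH2 gauche; 0.7 = 0.7 kcal/mol.
NH2 at 120° (eclipsed): OCH3–H eclipsed, H–NH2 eclipsed, H–CH3 eclipsed; 1.3 + 1.5 + 1.5 = 4.3 kcal/mol.
NH2 at 180° (staggered): OCH3–CH3 gauche; 0.8 = 0.8 kcal/mol.
NH2 at 240° (eclipsed): OCH3–CH3 eclipsed, H–H eclipsed, H–NH2 eclipsed; 2.8 + 1.1 + 1.5 = 5.4 kcal/mol.
NH2 at 300° (staggered): OCH3–NH2 gauche, OCH3–CH3 gauche; 0.7 + 0.8 = 1.5 kcal/mol.
Max at 240° (5.4 kcal/mol), min at 60° (0.7 kcal/mol); barrier = 4.7 kcal/mol.

4.7 kcal/mol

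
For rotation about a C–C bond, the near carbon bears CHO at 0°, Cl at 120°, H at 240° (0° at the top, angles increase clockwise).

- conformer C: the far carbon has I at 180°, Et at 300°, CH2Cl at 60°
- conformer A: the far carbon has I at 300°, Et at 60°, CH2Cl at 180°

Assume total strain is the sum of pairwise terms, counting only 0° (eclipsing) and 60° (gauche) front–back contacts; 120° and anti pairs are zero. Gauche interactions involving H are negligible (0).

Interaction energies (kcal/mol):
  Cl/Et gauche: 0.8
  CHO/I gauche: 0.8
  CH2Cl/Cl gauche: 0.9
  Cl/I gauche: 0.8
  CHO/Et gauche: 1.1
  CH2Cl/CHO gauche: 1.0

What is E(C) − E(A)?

+0.2 kcal/mol

C (staggered): CHO–Et gauche, CHO–CH2Cl gauche, Cl–I gauche, Cl–CH2Cl gauche; 1.1 + 1.0 + 0.8 + 0.9 = 3.8 kcal/mol.
A (staggered): CHO–I gauche, CHO–Et gauche, Cl–Et gauche, Cl–CH2Cl gauche; 0.8 + 1.1 + 0.8 + 0.9 = 3.6 kcal/mol.
E(C) − E(A) = 3.8 − 3.6 = +0.2 kcal/mol.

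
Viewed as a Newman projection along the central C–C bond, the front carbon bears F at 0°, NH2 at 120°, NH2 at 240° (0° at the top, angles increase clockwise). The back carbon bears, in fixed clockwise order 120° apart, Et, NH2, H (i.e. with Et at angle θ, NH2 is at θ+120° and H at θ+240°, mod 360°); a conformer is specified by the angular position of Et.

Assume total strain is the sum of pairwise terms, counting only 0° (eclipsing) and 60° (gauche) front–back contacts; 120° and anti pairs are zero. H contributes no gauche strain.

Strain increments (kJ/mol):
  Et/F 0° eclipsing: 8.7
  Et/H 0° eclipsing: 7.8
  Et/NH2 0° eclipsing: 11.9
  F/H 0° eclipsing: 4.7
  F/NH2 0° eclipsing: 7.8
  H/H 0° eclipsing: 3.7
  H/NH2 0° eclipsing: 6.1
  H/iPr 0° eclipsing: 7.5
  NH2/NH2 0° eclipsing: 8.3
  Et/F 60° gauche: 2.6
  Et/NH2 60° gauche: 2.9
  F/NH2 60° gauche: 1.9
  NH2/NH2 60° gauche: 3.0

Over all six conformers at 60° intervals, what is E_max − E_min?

Et at 0° (eclipsed): F–Et eclipsed, NH2–NH2 eclipsed, NH2–H eclipsed; 8.7 + 8.3 + 6.1 = 23.1 kJ/mol.
Et at 60° (staggered): F–Et gauche, NH2–Et gauche, NH2–NH2 gauche, NH2–NH2 gauche; 2.6 + 2.9 + 3.0 + 3.0 = 11.5 kJ/mol.
Et at 120° (eclipsed): F–H eclipsed, NH2–Et eclipsed, NH2–NH2 eclipsed; 4.7 + 11.9 + 8.3 = 24.9 kJ/mol.
Et at 180° (staggered): F–NH2 gauche, NH2–Et gauche, NH2–Et gauche, NH2–NH2 gauche; 1.9 + 2.9 + 2.9 + 3.0 = 10.7 kJ/mol.
Et at 240° (eclipsed): F–NH2 eclipsed, NH2–H eclipsed, NH2–Et eclipsed; 7.8 + 6.1 + 11.9 = 25.8 kJ/mol.
Et at 300° (staggered): F–Et gauche, F–NH2 gauche, NH2–NH2 gauche, NH2–Et gauche; 2.6 + 1.9 + 3.0 + 2.9 = 10.4 kJ/mol.
Max at 240° (25.8 kJ/mol), min at 300° (10.4 kJ/mol); barrier = 15.4 kJ/mol.

15.4 kJ/mol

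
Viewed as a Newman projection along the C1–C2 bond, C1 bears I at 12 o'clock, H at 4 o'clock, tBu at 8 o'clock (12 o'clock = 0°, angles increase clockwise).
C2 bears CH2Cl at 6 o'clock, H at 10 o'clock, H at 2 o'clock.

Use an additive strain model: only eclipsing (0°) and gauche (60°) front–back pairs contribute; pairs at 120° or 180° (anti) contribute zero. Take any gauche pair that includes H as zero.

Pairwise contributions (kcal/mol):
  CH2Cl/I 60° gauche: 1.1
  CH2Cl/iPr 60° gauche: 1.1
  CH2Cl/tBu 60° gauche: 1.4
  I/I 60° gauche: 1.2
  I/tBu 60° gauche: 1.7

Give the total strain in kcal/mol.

1.4 kcal/mol

This conformer (staggered): tBu–CH2Cl gauche; 1.4 = 1.4 kcal/mol.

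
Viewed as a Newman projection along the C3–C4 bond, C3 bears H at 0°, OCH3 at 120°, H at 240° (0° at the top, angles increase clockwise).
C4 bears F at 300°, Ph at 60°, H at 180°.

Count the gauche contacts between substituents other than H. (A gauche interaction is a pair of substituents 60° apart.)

1

Non-H gauche pairs: OCH3(120°)/Ph(60°) — 1 interaction.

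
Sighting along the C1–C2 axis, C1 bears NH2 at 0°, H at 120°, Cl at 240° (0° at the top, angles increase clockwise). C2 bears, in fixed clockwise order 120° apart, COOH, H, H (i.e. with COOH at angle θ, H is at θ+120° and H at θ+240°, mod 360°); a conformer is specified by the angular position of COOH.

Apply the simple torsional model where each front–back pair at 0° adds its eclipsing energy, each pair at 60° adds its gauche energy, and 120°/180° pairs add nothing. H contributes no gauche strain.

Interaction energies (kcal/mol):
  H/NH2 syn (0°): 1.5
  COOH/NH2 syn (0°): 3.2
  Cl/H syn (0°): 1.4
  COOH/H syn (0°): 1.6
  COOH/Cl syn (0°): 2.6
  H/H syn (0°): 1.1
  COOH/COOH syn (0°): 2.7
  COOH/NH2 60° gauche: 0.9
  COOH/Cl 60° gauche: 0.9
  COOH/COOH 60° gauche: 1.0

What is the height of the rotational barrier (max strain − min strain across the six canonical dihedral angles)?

COOH at 0° is eclipsed. NH2 at 0° is eclipsed with COOH at 0° (3.2); H at 120° is eclipsed with H at 120° (1.1); Cl at 240° is eclipsed with H at 240° (1.4). Total 5.7 kcal/mol.
COOH at 60° is staggered. NH2 at 0° is gauche with COOH at 60° (0.9). Total 0.9 kcal/mol.
COOH at 120° is eclipsed. NH2 at 0° is eclipsed with H at 0° (1.5); H at 120° is eclipsed with COOH at 120° (1.6); Cl at 240° is eclipsed with H at 240° (1.4). Total 4.5 kcal/mol.
COOH at 180° is staggered. Cl at 240° is gauche with COOH at 180° (0.9). Total 0.9 kcal/mol.
COOH at 240° is eclipsed. NH2 at 0° is eclipsed with H at 0° (1.5); H at 120° is eclipsed with H at 120° (1.1); Cl at 240° is eclipsed with COOH at 240° (2.6). Total 5.2 kcal/mol.
COOH at 300° is staggered. NH2 at 0° is gauche with COOH at 300° (0.9); Cl at 240° is gauche with COOH at 300° (0.9). Total 1.8 kcal/mol.
Max at 0° (5.7 kcal/mol), min at 60° (0.9 kcal/mol); barrier = 4.8 kcal/mol.

4.8 kcal/mol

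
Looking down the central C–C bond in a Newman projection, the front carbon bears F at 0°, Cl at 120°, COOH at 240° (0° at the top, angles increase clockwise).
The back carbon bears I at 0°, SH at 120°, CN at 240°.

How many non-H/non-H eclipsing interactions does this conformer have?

3

Non-H eclipsing pairs: F(0°)/I(0°); Cl(120°)/SH(120°); COOH(240°)/CN(240°) — 3 interactions.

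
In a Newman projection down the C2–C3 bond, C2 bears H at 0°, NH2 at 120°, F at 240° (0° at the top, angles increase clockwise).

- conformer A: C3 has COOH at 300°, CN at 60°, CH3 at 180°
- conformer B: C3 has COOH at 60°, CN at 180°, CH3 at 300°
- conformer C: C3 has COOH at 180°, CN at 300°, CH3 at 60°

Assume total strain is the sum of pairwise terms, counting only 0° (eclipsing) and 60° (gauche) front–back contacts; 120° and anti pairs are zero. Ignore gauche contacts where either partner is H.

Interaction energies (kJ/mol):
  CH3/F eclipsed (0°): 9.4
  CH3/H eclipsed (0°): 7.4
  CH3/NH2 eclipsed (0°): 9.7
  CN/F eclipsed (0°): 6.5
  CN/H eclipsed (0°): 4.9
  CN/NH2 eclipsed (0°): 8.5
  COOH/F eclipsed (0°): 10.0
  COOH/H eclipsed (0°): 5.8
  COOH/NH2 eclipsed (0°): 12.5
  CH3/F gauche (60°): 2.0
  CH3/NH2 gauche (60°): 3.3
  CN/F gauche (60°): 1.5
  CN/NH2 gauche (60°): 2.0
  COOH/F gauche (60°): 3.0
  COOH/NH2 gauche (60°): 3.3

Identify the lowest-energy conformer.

A (staggered): NH2(120°)/CN(60°) gauche 2.0; NH2(120°)/CH3(180°) gauche 3.3; F(240°)/COOH(300°) gauche 3.0; F(240°)/CH3(180°) gauche 2.0 → 10.3 kJ/mol.
B (staggered): NH2(120°)/COOH(60°) gauche 3.3; NH2(120°)/CN(180°) gauche 2.0; F(240°)/CN(180°) gauche 1.5; F(240°)/CH3(300°) gauche 2.0 → 8.8 kJ/mol.
C (staggered): NH2(120°)/COOH(180°) gauche 3.3; NH2(120°)/CH3(60°) gauche 3.3; F(240°)/COOH(180°) gauche 3.0; F(240°)/CN(300°) gauche 1.5 → 11.1 kJ/mol.
B has the lowest total (8.8 kJ/mol).

B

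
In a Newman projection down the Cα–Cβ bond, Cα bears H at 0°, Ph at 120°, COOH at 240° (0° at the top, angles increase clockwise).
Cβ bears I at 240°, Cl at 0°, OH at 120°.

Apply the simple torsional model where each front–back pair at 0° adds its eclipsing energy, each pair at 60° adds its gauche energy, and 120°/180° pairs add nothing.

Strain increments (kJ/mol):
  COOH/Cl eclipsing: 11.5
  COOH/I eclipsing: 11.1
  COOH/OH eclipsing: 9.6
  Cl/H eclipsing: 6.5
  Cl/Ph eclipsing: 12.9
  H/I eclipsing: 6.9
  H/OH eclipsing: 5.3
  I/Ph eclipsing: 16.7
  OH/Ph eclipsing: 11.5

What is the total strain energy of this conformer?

29.1 kJ/mol

This conformer (eclipsed): H(0°)/Cl(0°) eclipsed 6.5; Ph(120°)/OH(120°) eclipsed 11.5; COOH(240°)/I(240°) eclipsed 11.1 → 29.1 kJ/mol.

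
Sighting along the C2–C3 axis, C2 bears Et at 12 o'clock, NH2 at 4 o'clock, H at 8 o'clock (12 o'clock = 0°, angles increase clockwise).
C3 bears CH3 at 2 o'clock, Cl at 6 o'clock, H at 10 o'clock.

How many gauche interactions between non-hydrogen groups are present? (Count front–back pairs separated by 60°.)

3

Non-H gauche pairs: Et(0°)/CH3(60°); NH2(120°)/CH3(60°); NH2(120°)/Cl(180°) — 3 interactions.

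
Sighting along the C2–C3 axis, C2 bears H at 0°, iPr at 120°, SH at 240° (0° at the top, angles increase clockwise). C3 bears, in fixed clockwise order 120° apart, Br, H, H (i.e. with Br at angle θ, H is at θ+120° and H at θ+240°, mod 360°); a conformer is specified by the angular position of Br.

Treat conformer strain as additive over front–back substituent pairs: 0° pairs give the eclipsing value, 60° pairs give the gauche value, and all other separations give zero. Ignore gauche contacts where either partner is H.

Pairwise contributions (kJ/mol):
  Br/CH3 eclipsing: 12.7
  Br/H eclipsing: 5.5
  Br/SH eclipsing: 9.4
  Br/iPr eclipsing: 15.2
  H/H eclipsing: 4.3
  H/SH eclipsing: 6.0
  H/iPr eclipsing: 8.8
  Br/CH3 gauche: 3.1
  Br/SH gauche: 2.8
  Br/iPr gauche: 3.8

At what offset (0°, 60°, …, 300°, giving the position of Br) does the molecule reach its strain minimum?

300°

Br at 0° is eclipsed. H at 0° is eclipsed with Br at 0° (5.5); iPr at 120° is eclipsed with H at 120° (8.8); SH at 240° is eclipsed with H at 240° (6.0). Total 20.3 kJ/mol.
Br at 60° is staggered. iPr at 120° is gauche with Br at 60° (3.8). Total 3.8 kJ/mol.
Br at 120° is eclipsed. H at 0° is eclipsed with H at 0° (4.3); iPr at 120° is eclipsed with Br at 120° (15.2); SH at 240° is eclipsed with H at 240° (6.0). Total 25.5 kJ/mol.
Br at 180° is staggered. iPr at 120° is gauche with Br at 180° (3.8); SH at 240° is gauche with Br at 180° (2.8). Total 6.6 kJ/mol.
Br at 240° is eclipsed. H at 0° is eclipsed with H at 0° (4.3); iPr at 120° is eclipsed with H at 120° (8.8); SH at 240° is eclipsed with Br at 240° (9.4). Total 22.5 kJ/mol.
Br at 300° is staggered. SH at 240° is gauche with Br at 300° (2.8). Total 2.8 kJ/mol.
The minimum (2.8 kJ/mol) occurs with Br at 300°.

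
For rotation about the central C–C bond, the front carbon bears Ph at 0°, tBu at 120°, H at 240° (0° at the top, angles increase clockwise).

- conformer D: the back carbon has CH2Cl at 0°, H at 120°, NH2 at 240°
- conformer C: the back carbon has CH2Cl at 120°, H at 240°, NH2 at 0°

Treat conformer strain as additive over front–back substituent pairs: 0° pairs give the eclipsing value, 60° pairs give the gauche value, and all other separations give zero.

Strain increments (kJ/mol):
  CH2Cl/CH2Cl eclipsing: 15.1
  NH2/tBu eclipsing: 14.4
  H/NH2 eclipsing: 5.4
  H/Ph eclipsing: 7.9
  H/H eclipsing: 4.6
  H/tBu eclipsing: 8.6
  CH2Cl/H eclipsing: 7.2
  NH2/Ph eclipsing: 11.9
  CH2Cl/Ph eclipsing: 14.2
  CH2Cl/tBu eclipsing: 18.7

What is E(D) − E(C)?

D (eclipsed): Ph(0°)/CH2Cl(0°) eclipsed 14.2; tBu(120°)/H(120°) eclipsed 8.6; H(240°)/NH2(240°) eclipsed 5.4 → 28.2 kJ/mol.
C (eclipsed): Ph(0°)/NH2(0°) eclipsed 11.9; tBu(120°)/CH2Cl(120°) eclipsed 18.7; H(240°)/H(240°) eclipsed 4.6 → 35.2 kJ/mol.
E(D) − E(C) = 28.2 − 35.2 = -7.0 kJ/mol.

-7.0 kJ/mol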